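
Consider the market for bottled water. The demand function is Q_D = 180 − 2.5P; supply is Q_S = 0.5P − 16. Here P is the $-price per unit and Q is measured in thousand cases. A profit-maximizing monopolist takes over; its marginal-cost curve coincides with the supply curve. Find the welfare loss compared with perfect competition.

In inverse form: demand P = 72 − 0.4Q, supply P = 32 + 2Q.
Competitive equilibrium: 72 − 0.4Q = 32 + 2Q → Q* = 16.6667, P* = 65.3333.
Marginal revenue: MR = 72 − 0.8Q. Set MR = MC: 72 − 0.8Q = 32 + 2Q → Q_m = 14.2857.
Price P_m = 72 − 0.4·14.2857 = 66.2857; MC(Q_m) = 32 + 2·14.2857 = 60.5714.
Competitive Q* = 16.6667, so ΔQ = 2.381; wedge = 66.2857 − 60.5714 = 5.7143.
Deadweight loss = ½ × 2.381 × 5.7143 = $6.80 thousand.

$6.80 thousand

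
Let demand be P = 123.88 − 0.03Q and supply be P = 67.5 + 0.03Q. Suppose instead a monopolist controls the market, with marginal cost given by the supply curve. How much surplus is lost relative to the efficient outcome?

2943.24

Competitive equilibrium: 123.88 − 0.03Q = 67.5 + 0.03Q → Q* = 939.666667, P* = 95.69.
Marginal revenue: MR = 123.88 − 0.06Q. Set MR = MC: 123.88 − 0.06Q = 67.5 + 0.03Q → Q_m = 626.444444.
Price P_m = 123.88 − 0.03·626.444444 = 105.086667; MC(Q_m) = 67.5 + 0.03·626.444444 = 86.293333.
Competitive Q* = 939.666667, so ΔQ = 313.222223; wedge = 105.086667 − 86.293333 = 18.793334.
DWL = ½ × 313.222223 × 18.793334 = 2943.24.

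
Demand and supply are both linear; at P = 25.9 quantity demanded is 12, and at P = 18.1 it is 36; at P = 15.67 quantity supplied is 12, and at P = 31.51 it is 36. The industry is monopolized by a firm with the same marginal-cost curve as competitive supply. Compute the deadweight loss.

Demand slope = (18.1 − 25.9)/(36 − 12) = −0.325, so P = 29.8 − 0.325Q.
Supply slope = (31.51 − 15.67)/(36 − 12) = 0.66, so P = 7.75 + 0.66Q.
Competitive equilibrium: 29.8 − 0.325Q = 7.75 + 0.66Q → Q* = 22.3858, P* = 22.5246.
Marginal revenue: MR = 29.8 − 0.65Q. Set MR = MC: 29.8 − 0.65Q = 7.75 + 0.66Q → Q_m = 16.8321.
Price P_m = 29.8 − 0.325·16.8321 = 24.3296; MC(Q_m) = 7.75 + 0.66·16.8321 = 18.8592.
Competitive Q* = 22.3858, so ΔQ = 5.5537; wedge = 24.3296 − 18.8592 = 5.4704.
DWL = ½ × 5.5537 × 5.4704 = 15.19.

15.19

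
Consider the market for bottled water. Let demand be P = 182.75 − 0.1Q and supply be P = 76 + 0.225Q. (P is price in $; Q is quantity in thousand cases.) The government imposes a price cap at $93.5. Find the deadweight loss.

Competitive equilibrium: 182.75 − 0.1Q = 76 + 0.225Q → Q* = 328.4615, P* = 149.9038.
At the ceiling P = 93.5, quantity supplied = (93.5 − 76)/0.225 = 77.7778.
Willingness to pay at Q' = 77.7778: 182.75 − 0.1·77.7778 = 174.9722.
ΔQ = 328.4615 − 77.7778 = 250.6837; wedge = 174.9722 − 93.5 = 81.4722.
The triangle = ½ × 250.6837 × 81.4722 = $10211.88 thousand.

$10211.88 thousand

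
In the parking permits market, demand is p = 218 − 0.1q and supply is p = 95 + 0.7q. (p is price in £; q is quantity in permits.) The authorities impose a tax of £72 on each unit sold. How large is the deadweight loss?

£3240

Competitive equilibrium: 218 − 0.1q = 95 + 0.7q → q* = 153.75, p* = 202.625.
With the tax, the buyer price exceeds the seller price by 72: (218 − 0.1q) − (95 + 0.7q) = 72 → q' = 63.75.
Δq = 153.75 − 63.75 = 90; the wedge equals the tax, 72.
Welfare loss = ½ × 90 × 72 = £3240.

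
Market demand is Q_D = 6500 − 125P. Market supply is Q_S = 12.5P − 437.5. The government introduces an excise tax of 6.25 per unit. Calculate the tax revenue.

In inverse form: demand P = 52 − 0.008Q, supply P = 35 + 0.08Q.
Competitive equilibrium: 52 − 0.008Q = 35 + 0.08Q → Q* = 193.1818, P* = 50.4545.
With the tax, the buyer price exceeds the seller price by 6.25: (52 − 0.008Q) − (35 + 0.08Q) = 6.25 → Q' = 122.1591.
Tax revenue = 6.25 × 122.1591 = 763.49.

763.49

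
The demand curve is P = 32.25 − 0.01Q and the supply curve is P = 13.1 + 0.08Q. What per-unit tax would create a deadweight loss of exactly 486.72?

Competitive equilibrium: 32.25 − 0.01Q = 13.1 + 0.08Q → Q* = 212.7778, P* = 30.1222.
A tax t gives ΔQ = t/0.09 and wedge t, so DWL = t²/0.18.
t²/0.18 = 486.72 → t² = 87.6096 → t = 9.36.

9.36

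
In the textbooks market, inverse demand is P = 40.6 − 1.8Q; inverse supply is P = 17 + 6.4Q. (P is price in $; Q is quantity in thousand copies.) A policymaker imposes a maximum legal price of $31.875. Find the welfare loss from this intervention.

Competitive equilibrium: 40.6 − 1.8Q = 17 + 6.4Q → Q* = 2.878, P* = 35.4195.
At the ceiling P = 31.875, quantity supplied = (31.875 − 17)/6.4 = 2.3242.
Willingness to pay at Q' = 2.3242: 40.6 − 1.8·2.3242 = 36.4164.
ΔQ = 2.878 − 2.3242 = 0.5538; wedge = 36.4164 − 31.875 = 4.5414.
Welfare loss = ½ × 0.5538 × 4.5414 = $1.26 thousand.

$1.26 thousand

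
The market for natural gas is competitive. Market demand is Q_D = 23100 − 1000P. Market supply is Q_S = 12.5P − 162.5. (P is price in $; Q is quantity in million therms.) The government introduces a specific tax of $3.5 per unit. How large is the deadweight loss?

$75.62 million

In inverse form: demand P = 23.1 − 0.001Q, supply P = 13 + 0.08Q.
Competitive equilibrium: 23.1 − 0.001Q = 13 + 0.08Q → Q* = 124.6914, P* = 22.9753.
With the tax, the buyer price exceeds the seller price by 3.5: (23.1 − 0.001Q) − (13 + 0.08Q) = 3.5 → Q' = 81.4815.
ΔQ = 124.6914 − 81.4815 = 43.2099; the wedge equals the tax, 3.5.
DWL = ½ × 43.2099 × 3.5 = $75.62 million.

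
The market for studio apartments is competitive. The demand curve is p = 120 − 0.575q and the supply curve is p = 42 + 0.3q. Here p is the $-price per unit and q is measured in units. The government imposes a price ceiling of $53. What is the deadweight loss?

$1204.77

Competitive equilibrium: 120 − 0.575q = 42 + 0.3q → q* = 89.14286, p* = 68.74286.
At the ceiling p = 53, quantity supplied = (53 − 42)/0.3 = 36.66667.
Willingness to pay at q' = 36.66667: 120 − 0.575·36.66667 = 98.91666.
Δq = 89.14286 − 36.66667 = 52.47619; wedge = 98.91666 − 53 = 45.91666.
Welfare loss = ½ × 52.47619 × 45.91666 = $1204.77.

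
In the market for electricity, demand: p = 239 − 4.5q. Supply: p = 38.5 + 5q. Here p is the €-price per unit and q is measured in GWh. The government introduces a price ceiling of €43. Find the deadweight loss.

€1939.20

Competitive equilibrium: 239 − 4.5q = 38.5 + 5q → q* = 21.1053, p* = 144.0263.
At the ceiling p = 43, quantity supplied = (43 − 38.5)/5 = 0.9.
Willingness to pay at q' = 0.9: 239 − 4.5·0.9 = 234.95.
Δq = 21.1053 − 0.9 = 20.2053; wedge = 234.95 − 43 = 191.95.
DWL = ½ × 20.2053 × 191.95 = €1939.20.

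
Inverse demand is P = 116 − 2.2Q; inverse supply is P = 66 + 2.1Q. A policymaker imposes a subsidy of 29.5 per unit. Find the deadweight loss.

101.19

Competitive equilibrium: 116 − 2.2Q = 66 + 2.1Q → Q* = 11.6279, P* = 90.4186.
The subsidy lowers effective supply by 29.5: P = 36.5 + 2.1Q.
New quantity: 116 − 2.2Q = 36.5 + 2.1Q → Q' = 18.4884.
Overproduction ΔQ = 18.4884 − 11.6279 = 6.8605; wedge = subsidy = 29.5.
Welfare loss = ½ × 6.8605 × 29.5 = 101.19.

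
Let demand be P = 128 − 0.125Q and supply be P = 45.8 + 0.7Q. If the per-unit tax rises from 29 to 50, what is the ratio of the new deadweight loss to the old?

2.973

Competitive equilibrium: 128 − 0.125Q = 45.8 + 0.7Q → Q* = 99.6364, P* = 115.5455.
For a per-unit tax t: ΔQ = t/0.825, so DWL = ½·t·(t/0.825) = t²/1.65.
At t = 29: DWL = 509.697. At t = 50: DWL = 1515.152.
Ratio = (50/29)² = 2.973.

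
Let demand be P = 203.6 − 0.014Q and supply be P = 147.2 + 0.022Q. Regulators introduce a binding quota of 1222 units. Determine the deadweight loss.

2138.312

Competitive equilibrium: 203.6 − 0.014Q = 147.2 + 0.022Q → Q* = 1566.6667, P* = 181.6667.
At Q = 1222: demand price = 203.6 − 0.014·1222 = 186.492; supply price = 147.2 + 0.022·1222 = 174.084.
ΔQ = 1566.6667 − 1222 = 344.6667; wedge = 186.492 − 174.084 = 12.408.
Welfare loss = ½ × 344.6667 × 12.408 = 2138.312.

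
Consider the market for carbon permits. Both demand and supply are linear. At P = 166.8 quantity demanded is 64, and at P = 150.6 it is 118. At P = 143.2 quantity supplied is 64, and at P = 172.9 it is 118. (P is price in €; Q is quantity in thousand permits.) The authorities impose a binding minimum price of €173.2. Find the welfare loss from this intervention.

€1024.51 thousand

Demand slope = (150.6 − 166.8)/(118 − 64) = −0.3, so P = 186 − 0.3Q.
Supply slope = (172.9 − 143.2)/(118 − 64) = 0.55, so P = 108 + 0.55Q.
Competitive equilibrium: 186 − 0.3Q = 108 + 0.55Q → Q* = 91.7647, P* = 158.4706.
At the floor P = 173.2, quantity demanded = (186 − 173.2)/0.3 = 42.6667.
Sellers' marginal cost at Q' = 42.6667: 108 + 0.55·42.6667 = 131.4667.
ΔQ = 91.7647 − 42.6667 = 49.098; wedge = 173.2 − 131.4667 = 41.7333.
DWL = ½ × 49.098 × 41.7333 = €1024.51 thousand.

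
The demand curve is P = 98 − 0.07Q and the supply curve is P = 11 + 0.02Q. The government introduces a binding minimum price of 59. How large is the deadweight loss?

7546.94

Competitive equilibrium: 98 − 0.07Q = 11 + 0.02Q → Q* = 966.66667, P* = 30.33333.
At the floor P = 59, quantity demanded = (98 − 59)/0.07 = 557.14286.
Sellers' marginal cost at Q' = 557.14286: 11 + 0.02·557.14286 = 22.14286.
ΔQ = 966.66667 − 557.14286 = 409.52381; wedge = 59 − 22.14286 = 36.85714.
The triangle = ½ × 409.52381 × 36.85714 = 7546.94.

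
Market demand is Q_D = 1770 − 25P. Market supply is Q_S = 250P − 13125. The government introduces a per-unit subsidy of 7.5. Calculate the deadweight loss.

639.20

In inverse form: demand P = 70.8 − 0.04Q, supply P = 52.5 + 0.004Q.
Competitive equilibrium: 70.8 − 0.04Q = 52.5 + 0.004Q → Q* = 415.9091, P* = 54.1636.
The subsidy lowers effective supply by 7.5: P = 45 + 0.004Q.
New quantity: 70.8 − 0.04Q = 45 + 0.004Q → Q' = 586.3636.
Overproduction ΔQ = 586.3636 − 415.9091 = 170.4545; wedge = subsidy = 7.5.
The triangle = ½ × 170.4545 × 7.5 = 639.20.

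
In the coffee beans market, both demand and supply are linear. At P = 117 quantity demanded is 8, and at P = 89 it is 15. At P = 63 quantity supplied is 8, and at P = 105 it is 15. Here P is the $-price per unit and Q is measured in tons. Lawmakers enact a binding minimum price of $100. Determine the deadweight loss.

$6.61

Demand slope = (89 − 117)/(15 − 8) = −4, so P = 149 − 4Q.
Supply slope = (105 − 63)/(15 − 8) = 6, so P = 15 + 6Q.
Competitive equilibrium: 149 − 4Q = 15 + 6Q → Q* = 13.4, P* = 95.4.
At the floor P = 100, quantity demanded = (149 − 100)/4 = 12.25.
Sellers' marginal cost at Q' = 12.25: 15 + 6·12.25 = 88.5.
ΔQ = 13.4 − 12.25 = 1.15; wedge = 100 − 88.5 = 11.5.
DWL = ½ × 1.15 × 11.5 = $6.61.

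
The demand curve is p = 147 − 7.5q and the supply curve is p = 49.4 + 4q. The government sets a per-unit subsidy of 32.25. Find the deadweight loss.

45.22

Competitive equilibrium: 147 − 7.5q = 49.4 + 4q → q* = 8.487, p* = 83.3478.
The subsidy lowers effective supply by 32.25: p = 17.15 + 4q.
New quantity: 147 − 7.5q = 17.15 + 4q → q' = 11.2913.
Overproduction Δq = 11.2913 − 8.487 = 2.8043; wedge = subsidy = 32.25.
The triangle = ½ × 2.8043 × 32.25 = 45.22.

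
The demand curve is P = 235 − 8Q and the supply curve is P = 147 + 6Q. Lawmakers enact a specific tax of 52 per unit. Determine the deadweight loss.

96.57

Competitive equilibrium: 235 − 8Q = 147 + 6Q → Q* = 6.2857, P* = 184.7143.
With the tax, the buyer price exceeds the seller price by 52: (235 − 8Q) − (147 + 6Q) = 52 → Q' = 2.5714.
ΔQ = 6.2857 − 2.5714 = 3.7143; the wedge equals the tax, 52.
Welfare loss = ½ × 3.7143 × 52 = 96.57.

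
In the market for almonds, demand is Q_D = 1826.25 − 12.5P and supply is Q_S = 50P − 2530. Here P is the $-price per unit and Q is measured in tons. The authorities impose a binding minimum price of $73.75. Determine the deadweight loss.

$128.14

In inverse form: demand P = 146.1 − 0.08Q, supply P = 50.6 + 0.02Q.
Competitive equilibrium: 146.1 − 0.08Q = 50.6 + 0.02Q → Q* = 955, P* = 69.7.
At the floor P = 73.75, quantity demanded = (146.1 − 73.75)/0.08 = 904.375.
Sellers' marginal cost at Q' = 904.375: 50.6 + 0.02·904.375 = 68.6875.
ΔQ = 955 − 904.375 = 50.625; wedge = 73.75 − 68.6875 = 5.0625.
The triangle = ½ × 50.625 × 5.0625 = $128.14.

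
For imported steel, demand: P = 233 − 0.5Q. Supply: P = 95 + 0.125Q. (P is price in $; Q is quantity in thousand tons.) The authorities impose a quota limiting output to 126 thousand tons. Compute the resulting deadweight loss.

Competitive equilibrium: 233 − 0.5Q = 95 + 0.125Q → Q* = 220.8, P* = 122.6.
At Q = 126: demand price = 233 − 0.5·126 = 170; supply price = 95 + 0.125·126 = 110.75.
ΔQ = 220.8 − 126 = 94.8; wedge = 170 − 110.75 = 59.25.
The triangle = ½ × 94.8 × 59.25 = $2808.45 thousand.

$2808.45 thousand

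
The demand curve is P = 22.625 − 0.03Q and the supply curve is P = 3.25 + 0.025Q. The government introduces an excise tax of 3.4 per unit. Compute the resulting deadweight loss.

105.09

Competitive equilibrium: 22.625 − 0.03Q = 3.25 + 0.025Q → Q* = 352.2727, P* = 12.0568.
With the tax, the buyer price exceeds the seller price by 3.4: (22.625 − 0.03Q) − (3.25 + 0.025Q) = 3.4 → Q' = 290.4545.
ΔQ = 352.2727 − 290.4545 = 61.8182; the wedge equals the tax, 3.4.
DWL = ½ × 61.8182 × 3.4 = 105.09.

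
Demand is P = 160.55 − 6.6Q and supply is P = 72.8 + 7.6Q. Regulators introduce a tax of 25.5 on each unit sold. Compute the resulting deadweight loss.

22.90

Competitive equilibrium: 160.55 − 6.6Q = 72.8 + 7.6Q → Q* = 6.1796, P* = 119.7648.
With the tax, the buyer price exceeds the seller price by 25.5: (160.55 − 6.6Q) − (72.8 + 7.6Q) = 25.5 → Q' = 4.3838.
ΔQ = 6.1796 − 4.3838 = 1.7958; the wedge equals the tax, 25.5.
Deadweight loss = ½ × 1.7958 × 25.5 = 22.90.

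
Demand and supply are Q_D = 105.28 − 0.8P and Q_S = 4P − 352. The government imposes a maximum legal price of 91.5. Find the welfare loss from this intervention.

In inverse form: demand P = 131.6 − 1.25Q, supply P = 88 + 0.25Q.
Competitive equilibrium: 131.6 − 1.25Q = 88 + 0.25Q → Q* = 29.0667, P* = 95.2667.
At the ceiling P = 91.5, quantity supplied = (91.5 − 88)/0.25 = 14.
Willingness to pay at Q' = 14: 131.6 − 1.25·14 = 114.1.
ΔQ = 29.0667 − 14 = 15.0667; wedge = 114.1 − 91.5 = 22.6.
Deadweight loss = ½ × 15.0667 × 22.6 = 170.25.

170.25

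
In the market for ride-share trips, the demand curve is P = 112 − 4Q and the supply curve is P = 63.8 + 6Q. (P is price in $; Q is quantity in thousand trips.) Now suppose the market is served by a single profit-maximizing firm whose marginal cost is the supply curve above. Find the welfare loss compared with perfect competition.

$9.48 thousand

Competitive equilibrium: 112 − 4Q = 63.8 + 6Q → Q* = 4.82, P* = 92.72.
Marginal revenue: MR = 112 − 8Q. Set MR = MC: 112 − 8Q = 63.8 + 6Q → Q_m = 3.4429.
Price P_m = 112 − 4·3.4429 = 98.2284; MC(Q_m) = 63.8 + 6·3.4429 = 84.4574.
Competitive Q* = 4.82, so ΔQ = 1.3771; wedge = 98.2284 − 84.4574 = 13.771.
DWL = ½ × 1.3771 × 13.771 = $9.48 thousand.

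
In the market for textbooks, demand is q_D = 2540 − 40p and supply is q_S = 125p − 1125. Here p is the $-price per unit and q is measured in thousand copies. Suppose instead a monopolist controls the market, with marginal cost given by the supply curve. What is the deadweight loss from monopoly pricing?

In inverse form: demand p = 63.5 − 0.025q, supply p = 9 + 0.008q.
Competitive equilibrium: 63.5 − 0.025q = 9 + 0.008q → q* = 1651.5152, p* = 22.2121.
Marginal revenue: MR = 63.5 − 0.05q. Set MR = MC: 63.5 − 0.05q = 9 + 0.008q → q_m = 939.6552.
Price p_m = 63.5 − 0.025·939.6552 = 40.0086; MC(q_m) = 9 + 0.008·939.6552 = 16.5172.
Competitive q* = 1651.5152, so Δq = 711.86; wedge = 40.0086 − 16.5172 = 23.4914.
Welfare loss = ½ × 711.86 × 23.4914 = $8361.29 thousand.

$8361.29 thousand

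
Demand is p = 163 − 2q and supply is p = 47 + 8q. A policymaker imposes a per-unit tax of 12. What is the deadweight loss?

Competitive equilibrium: 163 − 2q = 47 + 8q → q* = 11.6, p* = 139.8.
With the tax, the buyer price exceeds the seller price by 12: (163 − 2q) − (47 + 8q) = 12 → q' = 10.4.
Δq = 11.6 − 10.4 = 1.2; the wedge equals the tax, 12.
DWL = ½ × 1.2 × 12 = 7.20.

7.20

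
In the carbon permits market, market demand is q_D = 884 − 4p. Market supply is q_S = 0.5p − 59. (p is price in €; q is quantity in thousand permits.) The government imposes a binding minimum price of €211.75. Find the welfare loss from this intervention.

In inverse form: demand p = 221 − 0.25q, supply p = 118 + 2q.
Competitive equilibrium: 221 − 0.25q = 118 + 2q → q* = 45.7778, p* = 209.5556.
At the floor p = 211.75, quantity demanded = (221 − 211.75)/0.25 = 37.
Sellers' marginal cost at q' = 37: 118 + 2·37 = 192.
Δq = 45.7778 − 37 = 8.7778; wedge = 211.75 − 192 = 19.75.
Welfare loss = ½ × 8.7778 × 19.75 = €86.68 thousand.

€86.68 thousand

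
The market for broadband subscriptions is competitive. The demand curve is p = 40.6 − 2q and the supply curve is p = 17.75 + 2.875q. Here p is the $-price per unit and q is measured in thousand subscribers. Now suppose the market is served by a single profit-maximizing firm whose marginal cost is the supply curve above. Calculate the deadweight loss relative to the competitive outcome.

$4.53 thousand

Competitive equilibrium: 40.6 − 2q = 17.75 + 2.875q → q* = 4.6872, p* = 31.2256.
Marginal revenue: MR = 40.6 − 4q. Set MR = MC: 40.6 − 4q = 17.75 + 2.875q → q_m = 3.3236.
Price p_m = 40.6 − 2·3.3236 = 33.9528; MC(q_m) = 17.75 + 2.875·3.3236 = 27.3054.
Competitive q* = 4.6872, so Δq = 1.3636; wedge = 33.9528 − 27.3054 = 6.6474.
Deadweight loss = ½ × 1.3636 × 6.6474 = $4.53 thousand.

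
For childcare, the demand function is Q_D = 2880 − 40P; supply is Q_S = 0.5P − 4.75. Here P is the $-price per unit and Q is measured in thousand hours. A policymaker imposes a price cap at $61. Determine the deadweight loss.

$26.48 thousand

In inverse form: demand P = 72 − 0.025Q, supply P = 9.5 + 2Q.
Competitive equilibrium: 72 − 0.025Q = 9.5 + 2Q → Q* = 30.8642, P* = 71.2284.
At the ceiling P = 61, quantity supplied = (61 − 9.5)/2 = 25.75.
Willingness to pay at Q' = 25.75: 72 − 0.025·25.75 = 71.3563.
ΔQ = 30.8642 − 25.75 = 5.1142; wedge = 71.3563 − 61 = 10.3563.
Welfare loss = ½ × 5.1142 × 10.3563 = $26.48 thousand.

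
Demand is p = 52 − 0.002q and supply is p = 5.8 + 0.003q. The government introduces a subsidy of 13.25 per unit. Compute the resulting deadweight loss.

Competitive equilibrium: 52 − 0.002q = 5.8 + 0.003q → q* = 9240, p* = 33.52.
The subsidy lowers effective supply by 13.25: p = 0.003q − 7.45.
New quantity: 52 − 0.002q = 0.003q − 7.45 → q' = 11890.
Overproduction Δq = 11890 − 9240 = 2650; wedge = subsidy = 13.25.
The triangle = ½ × 2650 × 13.25 = 17556.25.

17556.25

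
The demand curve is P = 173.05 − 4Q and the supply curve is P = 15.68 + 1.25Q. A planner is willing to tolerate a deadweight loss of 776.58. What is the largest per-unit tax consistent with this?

90.3

Competitive equilibrium: 173.05 − 4Q = 15.68 + 1.25Q → Q* = 29.9752, P* = 53.149.
A tax t gives ΔQ = t/5.25 and wedge t, so DWL = t²/10.5.
t²/10.5 = 776.58 → t² = 8154.09 → t = 90.3.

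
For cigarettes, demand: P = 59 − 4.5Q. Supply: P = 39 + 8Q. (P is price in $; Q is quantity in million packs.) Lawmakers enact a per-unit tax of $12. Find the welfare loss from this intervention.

Competitive equilibrium: 59 − 4.5Q = 39 + 8Q → Q* = 1.6, P* = 51.8.
With the tax, the buyer price exceeds the seller price by 12: (59 − 4.5Q) − (39 + 8Q) = 12 → Q' = 0.64.
ΔQ = 1.6 − 0.64 = 0.96; the wedge equals the tax, 12.
The triangle = ½ × 0.96 × 12 = $5.76 million.

$5.76 million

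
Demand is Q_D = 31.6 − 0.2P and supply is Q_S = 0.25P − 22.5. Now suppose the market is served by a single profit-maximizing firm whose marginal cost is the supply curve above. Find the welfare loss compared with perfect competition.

In inverse form: demand P = 158 − 5Q, supply P = 90 + 4Q.
Competitive equilibrium: 158 − 5Q = 90 + 4Q → Q* = 7.5556, P* = 120.2222.
Marginal revenue: MR = 158 − 10Q. Set MR = MC: 158 − 10Q = 90 + 4Q → Q_m = 4.8571.
Price P_m = 158 − 5·4.8571 = 133.7145; MC(Q_m) = 90 + 4·4.8571 = 109.4284.
Competitive Q* = 7.5556, so ΔQ = 2.6985; wedge = 133.7145 − 109.4284 = 24.2861.
Welfare loss = ½ × 2.6985 × 24.2861 = 32.77.

32.77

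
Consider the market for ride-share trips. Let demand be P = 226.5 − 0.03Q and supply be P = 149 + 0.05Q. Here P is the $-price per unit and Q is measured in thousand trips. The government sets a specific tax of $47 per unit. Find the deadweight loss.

$13806.25 thousand

Competitive equilibrium: 226.5 − 0.03Q = 149 + 0.05Q → Q* = 968.75, P* = 197.4375.
With the tax, the buyer price exceeds the seller price by 47: (226.5 − 0.03Q) − (149 + 0.05Q) = 47 → Q' = 381.25.
ΔQ = 968.75 − 381.25 = 587.5; the wedge equals the tax, 47.
Deadweight loss = ½ × 587.5 × 47 = $13806.25 thousand.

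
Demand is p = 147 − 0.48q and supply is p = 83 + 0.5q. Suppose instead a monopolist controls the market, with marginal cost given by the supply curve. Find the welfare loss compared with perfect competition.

Competitive equilibrium: 147 − 0.48q = 83 + 0.5q → q* = 65.3061, p* = 115.6531.
Marginal revenue: MR = 147 − 0.96q. Set MR = MC: 147 − 0.96q = 83 + 0.5q → q_m = 43.8356.
Price p_m = 147 − 0.48·43.8356 = 125.9589; MC(q_m) = 83 + 0.5·43.8356 = 104.9178.
Competitive q* = 65.3061, so Δq = 21.4705; wedge = 125.9589 − 104.9178 = 21.0411.
Welfare loss = ½ × 21.4705 × 21.0411 = 225.88.

225.88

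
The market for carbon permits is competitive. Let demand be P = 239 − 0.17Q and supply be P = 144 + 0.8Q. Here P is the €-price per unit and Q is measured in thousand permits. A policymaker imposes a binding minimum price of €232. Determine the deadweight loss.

€1562.62 thousand

Competitive equilibrium: 239 − 0.17Q = 144 + 0.8Q → Q* = 97.93814, P* = 222.35052.
At the floor P = 232, quantity demanded = (239 − 232)/0.17 = 41.17647.
Sellers' marginal cost at Q' = 41.17647: 144 + 0.8·41.17647 = 176.94118.
ΔQ = 97.93814 − 41.17647 = 56.76167; wedge = 232 − 176.94118 = 55.05882.
The triangle = ½ × 56.76167 × 55.05882 = €1562.62 thousand.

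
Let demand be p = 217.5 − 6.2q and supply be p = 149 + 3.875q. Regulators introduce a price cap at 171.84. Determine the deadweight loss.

4.12

Competitive equilibrium: 217.5 − 6.2q = 149 + 3.875q → q* = 6.799, p* = 175.3462.
At the ceiling p = 171.84, quantity supplied = (171.84 − 149)/3.875 = 5.8942.
Willingness to pay at q' = 5.8942: 217.5 − 6.2·5.8942 = 180.956.
Δq = 6.799 − 5.8942 = 0.9048; wedge = 180.956 − 171.84 = 9.116.
Deadweight loss = ½ × 0.9048 × 9.116 = 4.12.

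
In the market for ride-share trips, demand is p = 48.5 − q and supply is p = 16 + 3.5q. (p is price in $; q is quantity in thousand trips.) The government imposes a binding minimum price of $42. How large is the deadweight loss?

$1.17 thousand

Competitive equilibrium: 48.5 − q = 16 + 3.5q → q* = 7.2222, p* = 41.2778.
At the floor p = 42, quantity demanded = (48.5 − 42)/1 = 6.5.
Sellers' marginal cost at q' = 6.5: 16 + 3.5·6.5 = 38.75.
Δq = 7.2222 − 6.5 = 0.7222; wedge = 42 − 38.75 = 3.25.
DWL = ½ × 0.7222 × 3.25 = $1.17 thousand.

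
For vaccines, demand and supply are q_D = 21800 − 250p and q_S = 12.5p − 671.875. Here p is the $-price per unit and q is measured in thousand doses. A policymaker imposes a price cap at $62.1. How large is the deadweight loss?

$3626.34 thousand

In inverse form: demand p = 87.2 − 0.004q, supply p = 53.75 + 0.08q.
Competitive equilibrium: 87.2 − 0.004q = 53.75 + 0.08q → q* = 398.2143, p* = 85.6071.
At the ceiling p = 62.1, quantity supplied = (62.1 − 53.75)/0.08 = 104.375.
Willingness to pay at q' = 104.375: 87.2 − 0.004·104.375 = 86.7825.
Δq = 398.2143 − 104.375 = 293.8393; wedge = 86.7825 − 62.1 = 24.6825.
Deadweight loss = ½ × 293.8393 × 24.6825 = $3626.34 thousand.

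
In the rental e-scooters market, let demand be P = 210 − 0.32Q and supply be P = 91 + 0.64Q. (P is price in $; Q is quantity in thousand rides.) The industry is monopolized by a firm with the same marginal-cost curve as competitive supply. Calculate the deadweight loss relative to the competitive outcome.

$460.97 thousand

Competitive equilibrium: 210 − 0.32Q = 91 + 0.64Q → Q* = 123.9583, P* = 170.3333.
Marginal revenue: MR = 210 − 0.64Q. Set MR = MC: 210 − 0.64Q = 91 + 0.64Q → Q_m = 92.9688.
Price P_m = 210 − 0.32·92.9688 = 180.25; MC(Q_m) = 91 + 0.64·92.9688 = 150.5.
Competitive Q* = 123.9583, so ΔQ = 30.9895; wedge = 180.25 − 150.5 = 29.75.
The triangle = ½ × 30.9895 × 29.75 = $460.97 thousand.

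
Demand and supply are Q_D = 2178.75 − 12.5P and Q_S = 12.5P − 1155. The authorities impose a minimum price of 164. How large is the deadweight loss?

11742.78

In inverse form: demand P = 174.3 − 0.08Q, supply P = 92.4 + 0.08Q.
Competitive equilibrium: 174.3 − 0.08Q = 92.4 + 0.08Q → Q* = 511.875, P* = 133.35.
At the floor P = 164, quantity demanded = (174.3 − 164)/0.08 = 128.75.
Sellers' marginal cost at Q' = 128.75: 92.4 + 0.08·128.75 = 102.7.
ΔQ = 511.875 − 128.75 = 383.125; wedge = 164 − 102.7 = 61.3.
Welfare loss = ½ × 383.125 × 61.3 = 11742.78.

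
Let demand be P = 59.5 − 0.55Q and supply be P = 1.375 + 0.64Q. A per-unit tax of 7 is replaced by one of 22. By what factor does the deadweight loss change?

9.878

Competitive equilibrium: 59.5 − 0.55Q = 1.375 + 0.64Q → Q* = 48.8445, P* = 32.6355.
For a per-unit tax t: ΔQ = t/1.19, so DWL = ½·t·(t/1.19) = t²/2.38.
At t = 7: DWL = 20.588. At t = 22: DWL = 203.361.
Ratio = (22/7)² = 9.878.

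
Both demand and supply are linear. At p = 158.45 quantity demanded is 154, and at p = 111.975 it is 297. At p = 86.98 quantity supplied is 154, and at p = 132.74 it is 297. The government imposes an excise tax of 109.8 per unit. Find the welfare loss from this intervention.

9345.77

Demand slope = (111.975 − 158.45)/(297 − 154) = −0.325, so p = 208.5 − 0.325q.
Supply slope = (132.74 − 86.98)/(297 − 154) = 0.32, so p = 37.7 + 0.32q.
Competitive equilibrium: 208.5 − 0.325q = 37.7 + 0.32q → q* = 264.8062, p* = 122.438.
With the tax, the buyer price exceeds the seller price by 109.8: (208.5 − 0.325q) − (37.7 + 0.32q) = 109.8 → q' = 94.5736.
Δq = 264.8062 − 94.5736 = 170.2326; the wedge equals the tax, 109.8.
Welfare loss = ½ × 170.2326 × 109.8 = 9345.77.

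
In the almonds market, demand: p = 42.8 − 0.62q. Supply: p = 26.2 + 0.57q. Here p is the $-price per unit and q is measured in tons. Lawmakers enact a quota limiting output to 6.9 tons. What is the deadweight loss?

$29.57

Competitive equilibrium: 42.8 − 0.62q = 26.2 + 0.57q → q* = 13.9496, p* = 34.1513.
At q = 6.9: demand price = 42.8 − 0.62·6.9 = 38.522; supply price = 26.2 + 0.57·6.9 = 30.133.
Δq = 13.9496 − 6.9 = 7.0496; wedge = 38.522 − 30.133 = 8.389.
Deadweight loss = ½ × 7.0496 × 8.389 = $29.57.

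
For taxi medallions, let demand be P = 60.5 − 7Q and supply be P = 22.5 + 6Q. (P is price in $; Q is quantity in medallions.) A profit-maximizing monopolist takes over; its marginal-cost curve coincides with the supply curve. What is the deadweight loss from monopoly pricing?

$6.80

Competitive equilibrium: 60.5 − 7Q = 22.5 + 6Q → Q* = 2.9231, P* = 40.0385.
Marginal revenue: MR = 60.5 − 14Q. Set MR = MC: 60.5 − 14Q = 22.5 + 6Q → Q_m = 1.9.
Price P_m = 60.5 − 7·1.9 = 47.2; MC(Q_m) = 22.5 + 6·1.9 = 33.9.
Competitive Q* = 2.9231, so ΔQ = 1.0231; wedge = 47.2 − 33.9 = 13.3.
Welfare loss = ½ × 1.0231 × 13.3 = $6.80.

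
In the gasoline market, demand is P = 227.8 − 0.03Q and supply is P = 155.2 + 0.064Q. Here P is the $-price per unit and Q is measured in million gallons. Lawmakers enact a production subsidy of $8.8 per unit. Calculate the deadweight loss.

Competitive equilibrium: 227.8 − 0.03Q = 155.2 + 0.064Q → Q* = 772.3404, P* = 204.6298.
The subsidy lowers effective supply by 8.8: P = 146.4 + 0.064Q.
New quantity: 227.8 − 0.03Q = 146.4 + 0.064Q → Q' = 865.9574.
Overproduction ΔQ = 865.9574 − 772.3404 = 93.617; wedge = subsidy = 8.8.
Deadweight loss = ½ × 93.617 × 8.8 = $411.91 million.

$411.91 million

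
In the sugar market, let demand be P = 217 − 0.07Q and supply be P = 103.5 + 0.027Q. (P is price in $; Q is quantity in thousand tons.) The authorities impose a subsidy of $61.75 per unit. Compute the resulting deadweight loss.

$19654.96 thousand

Competitive equilibrium: 217 − 0.07Q = 103.5 + 0.027Q → Q* = 1170.1031, P* = 135.0928.
The subsidy lowers effective supply by 61.75: P = 41.75 + 0.027Q.
New quantity: 217 − 0.07Q = 41.75 + 0.027Q → Q' = 1806.701.
Overproduction ΔQ = 1806.701 − 1170.1031 = 636.5979; wedge = subsidy = 61.75.
Welfare loss = ½ × 636.5979 × 61.75 = $19654.96 thousand.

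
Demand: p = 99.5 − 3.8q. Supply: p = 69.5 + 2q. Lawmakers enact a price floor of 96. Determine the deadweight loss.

Competitive equilibrium: 99.5 − 3.8q = 69.5 + 2q → q* = 5.1724, p* = 79.8448.
At the floor p = 96, quantity demanded = (99.5 − 96)/3.8 = 0.9211.
Sellers' marginal cost at q' = 0.9211: 69.5 + 2·0.9211 = 71.3422.
Δq = 5.1724 − 0.9211 = 4.2513; wedge = 96 − 71.3422 = 24.6578.
Deadweight loss = ½ × 4.2513 × 24.6578 = 52.41.

52.41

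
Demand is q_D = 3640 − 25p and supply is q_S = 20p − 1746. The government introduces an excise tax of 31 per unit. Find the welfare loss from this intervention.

In inverse form: demand p = 145.6 − 0.04q, supply p = 87.3 + 0.05q.
Competitive equilibrium: 145.6 − 0.04q = 87.3 + 0.05q → q* = 647.7778, p* = 119.6889.
With the tax, the buyer price exceeds the seller price by 31: (145.6 − 0.04q) − (87.3 + 0.05q) = 31 → q' = 303.3333.
Δq = 647.7778 − 303.3333 = 344.4445; the wedge equals the tax, 31.
The triangle = ½ × 344.4445 × 31 = 5338.89.

5338.89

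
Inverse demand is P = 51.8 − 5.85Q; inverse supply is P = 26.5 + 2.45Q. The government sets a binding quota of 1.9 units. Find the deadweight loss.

Competitive equilibrium: 51.8 − 5.85Q = 26.5 + 2.45Q → Q* = 3.0482, P* = 33.9681.
At Q = 1.9: demand price = 51.8 − 5.85·1.9 = 40.685; supply price = 26.5 + 2.45·1.9 = 31.155.
ΔQ = 3.0482 − 1.9 = 1.1482; wedge = 40.685 − 31.155 = 9.53.
Welfare loss = ½ × 1.1482 × 9.53 = 5.47.

5.47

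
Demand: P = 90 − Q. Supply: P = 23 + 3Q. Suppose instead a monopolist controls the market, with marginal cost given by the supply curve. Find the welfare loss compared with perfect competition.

Competitive equilibrium: 90 − Q = 23 + 3Q → Q* = 16.75, P* = 73.25.
Marginal revenue: MR = 90 − 2Q. Set MR = MC: 90 − 2Q = 23 + 3Q → Q_m = 13.4.
Price P_m = 90 − 1·13.4 = 76.6; MC(Q_m) = 23 + 3·13.4 = 63.2.
Competitive Q* = 16.75, so ΔQ = 3.35; wedge = 76.6 − 63.2 = 13.4.
Welfare loss = ½ × 3.35 × 13.4 = 22.445.

22.445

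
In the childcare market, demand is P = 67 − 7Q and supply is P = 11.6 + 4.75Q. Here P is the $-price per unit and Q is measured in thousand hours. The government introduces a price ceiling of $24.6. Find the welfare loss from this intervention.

Competitive equilibrium: 67 − 7Q = 11.6 + 4.75Q → Q* = 4.7149, P* = 33.9957.
At the ceiling P = 24.6, quantity supplied = (24.6 − 11.6)/4.75 = 2.7368.
Willingness to pay at Q' = 2.7368: 67 − 7·2.7368 = 47.8424.
ΔQ = 4.7149 − 2.7368 = 1.9781; wedge = 47.8424 − 24.6 = 23.2424.
Welfare loss = ½ × 1.9781 × 23.2424 = $22.99 thousand.

$22.99 thousand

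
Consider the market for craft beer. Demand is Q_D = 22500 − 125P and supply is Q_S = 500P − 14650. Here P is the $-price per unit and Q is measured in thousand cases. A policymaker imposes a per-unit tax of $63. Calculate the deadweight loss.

$198450 thousand

In inverse form: demand P = 180 − 0.008Q, supply P = 29.3 + 0.002Q.
Competitive equilibrium: 180 − 0.008Q = 29.3 + 0.002Q → Q* = 15070, P* = 59.44.
With the tax, the buyer price exceeds the seller price by 63: (180 − 0.008Q) − (29.3 + 0.002Q) = 63 → Q' = 8770.
ΔQ = 15070 − 8770 = 6300; the wedge equals the tax, 63.
Welfare loss = ½ × 6300 × 63 = $198450 thousand.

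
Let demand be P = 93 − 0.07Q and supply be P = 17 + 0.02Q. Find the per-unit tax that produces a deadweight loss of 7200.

36

Competitive equilibrium: 93 − 0.07Q = 17 + 0.02Q → Q* = 844.4444, P* = 33.8889.
A tax t gives ΔQ = t/0.09 and wedge t, so DWL = t²/0.18.
t²/0.18 = 7200 → t² = 1296 → t = 36.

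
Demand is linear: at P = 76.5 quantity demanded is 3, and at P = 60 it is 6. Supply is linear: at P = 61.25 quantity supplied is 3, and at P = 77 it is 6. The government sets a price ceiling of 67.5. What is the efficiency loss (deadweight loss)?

0.28

Demand slope = (60 − 76.5)/(6 − 3) = −5.5, so P = 93 − 5.5Q.
Supply slope = (77 − 61.25)/(6 − 3) = 5.25, so P = 45.5 + 5.25Q.
Competitive equilibrium: 93 − 5.5Q = 45.5 + 5.25Q → Q* = 4.4186, P* = 68.6977.
At the ceiling P = 67.5, quantity supplied = (67.5 − 45.5)/5.25 = 4.1905.
Willingness to pay at Q' = 4.1905: 93 − 5.5·4.1905 = 69.9523.
ΔQ = 4.4186 − 4.1905 = 0.2281; wedge = 69.9523 − 67.5 = 2.4523.
Deadweight loss = ½ × 0.2281 × 2.4523 = 0.28.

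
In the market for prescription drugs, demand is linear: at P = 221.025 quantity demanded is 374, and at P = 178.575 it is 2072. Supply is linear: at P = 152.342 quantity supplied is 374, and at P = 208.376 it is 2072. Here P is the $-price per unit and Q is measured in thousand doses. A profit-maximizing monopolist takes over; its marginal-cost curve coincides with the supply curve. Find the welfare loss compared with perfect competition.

$6387.96 thousand

Demand slope = (178.575 − 221.025)/(2072 − 374) = −0.025, so P = 230.375 − 0.025Q.
Supply slope = (208.376 − 152.342)/(2072 − 374) = 0.033, so P = 140 + 0.033Q.
Competitive equilibrium: 230.375 − 0.025Q = 140 + 0.033Q → Q* = 1558.18966, P* = 191.42026.
Marginal revenue: MR = 230.375 − 0.05Q. Set MR = MC: 230.375 − 0.05Q = 140 + 0.033Q → Q_m = 1088.85542.
Price P_m = 230.375 − 0.025·1088.85542 = 203.15361; MC(Q_m) = 140 + 0.033·1088.85542 = 175.93223.
Competitive Q* = 1558.18966, so ΔQ = 469.33424; wedge = 203.15361 − 175.93223 = 27.22138.
Welfare loss = ½ × 469.33424 × 27.22138 = $6387.96 thousand.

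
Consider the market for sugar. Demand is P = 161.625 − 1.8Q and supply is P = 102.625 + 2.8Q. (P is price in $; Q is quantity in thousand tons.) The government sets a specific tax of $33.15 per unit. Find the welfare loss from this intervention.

Competitive equilibrium: 161.625 − 1.8Q = 102.625 + 2.8Q → Q* = 12.8261, P* = 138.538.
With the tax, the buyer price exceeds the seller price by 33.15: (161.625 − 1.8Q) − (102.625 + 2.8Q) = 33.15 → Q' = 5.6196.
ΔQ = 12.8261 − 5.6196 = 7.2065; the wedge equals the tax, 33.15.
Deadweight loss = ½ × 7.2065 × 33.15 = $119.45 thousand.

$119.45 thousand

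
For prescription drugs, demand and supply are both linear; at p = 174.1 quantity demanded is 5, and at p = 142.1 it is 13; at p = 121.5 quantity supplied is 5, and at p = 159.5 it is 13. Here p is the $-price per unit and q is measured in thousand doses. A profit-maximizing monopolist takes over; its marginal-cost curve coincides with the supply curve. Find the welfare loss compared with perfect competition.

$52.21 thousand

Demand slope = (142.1 − 174.1)/(13 − 5) = −4, so p = 194.1 − 4q.
Supply slope = (159.5 − 121.5)/(13 − 5) = 4.75, so p = 97.75 + 4.75q.
Competitive equilibrium: 194.1 − 4q = 97.75 + 4.75q → q* = 11.0114, p* = 150.0543.
Marginal revenue: MR = 194.1 − 8q. Set MR = MC: 194.1 − 8q = 97.75 + 4.75q → q_m = 7.5569.
Price p_m = 194.1 − 4·7.5569 = 163.8724; MC(q_m) = 97.75 + 4.75·7.5569 = 133.6453.
Competitive q* = 11.0114, so Δq = 3.4545; wedge = 163.8724 − 133.6453 = 30.2271.
DWL = ½ × 3.4545 × 30.2271 = $52.21 thousand.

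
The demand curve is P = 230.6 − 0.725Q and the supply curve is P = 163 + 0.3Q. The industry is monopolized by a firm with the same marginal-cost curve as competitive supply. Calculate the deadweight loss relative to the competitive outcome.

Competitive equilibrium: 230.6 − 0.725Q = 163 + 0.3Q → Q* = 65.95122, P* = 182.78537.
Marginal revenue: MR = 230.6 − 1.45Q. Set MR = MC: 230.6 − 1.45Q = 163 + 0.3Q → Q_m = 38.62857.
Price P_m = 230.6 − 0.725·38.62857 = 202.59429; MC(Q_m) = 163 + 0.3·38.62857 = 174.58857.
Competitive Q* = 65.95122, so ΔQ = 27.32265; wedge = 202.59429 − 174.58857 = 28.00572.
The triangle = ½ × 27.32265 × 28.00572 = 382.60.

382.60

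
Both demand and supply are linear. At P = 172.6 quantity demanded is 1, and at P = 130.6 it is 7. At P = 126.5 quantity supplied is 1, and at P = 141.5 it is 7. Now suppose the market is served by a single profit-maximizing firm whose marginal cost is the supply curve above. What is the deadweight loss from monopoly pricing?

Demand slope = (130.6 − 172.6)/(7 − 1) = −7, so P = 179.6 − 7Q.
Supply slope = (141.5 − 126.5)/(7 − 1) = 2.5, so P = 124 + 2.5Q.
Competitive equilibrium: 179.6 − 7Q = 124 + 2.5Q → Q* = 5.8526, P* = 138.6316.
Marginal revenue: MR = 179.6 − 14Q. Set MR = MC: 179.6 − 14Q = 124 + 2.5Q → Q_m = 3.3697.
Price P_m = 179.6 − 7·3.3697 = 156.0121; MC(Q_m) = 124 + 2.5·3.3697 = 132.4243.
Competitive Q* = 5.8526, so ΔQ = 2.4829; wedge = 156.0121 − 132.4243 = 23.5878.
DWL = ½ × 2.4829 × 23.5878 = 29.28.

29.28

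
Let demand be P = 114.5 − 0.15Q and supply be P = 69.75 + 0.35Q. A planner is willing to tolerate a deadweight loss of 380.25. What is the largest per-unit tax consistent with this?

19.5

Competitive equilibrium: 114.5 − 0.15Q = 69.75 + 0.35Q → Q* = 89.5, P* = 101.075.
A tax t gives ΔQ = t/0.5 and wedge t, so DWL = t²/1.
t²/1 = 380.25 → t² = 380.25 → t = 19.5.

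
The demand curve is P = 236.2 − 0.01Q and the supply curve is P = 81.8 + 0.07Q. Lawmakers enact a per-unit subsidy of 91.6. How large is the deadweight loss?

52441

Competitive equilibrium: 236.2 − 0.01Q = 81.8 + 0.07Q → Q* = 1930, P* = 216.9.
The subsidy lowers effective supply by 91.6: P = 0.07Q − 9.8.
New quantity: 236.2 − 0.01Q = 0.07Q − 9.8 → Q' = 3075.
Overproduction ΔQ = 3075 − 1930 = 1145; wedge = subsidy = 91.6.
Deadweight loss = ½ × 1145 × 91.6 = 52441.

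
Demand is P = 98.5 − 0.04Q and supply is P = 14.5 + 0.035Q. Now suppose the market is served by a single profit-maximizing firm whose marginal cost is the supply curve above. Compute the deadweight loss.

Competitive equilibrium: 98.5 − 0.04Q = 14.5 + 0.035Q → Q* = 1120, P* = 53.7.
Marginal revenue: MR = 98.5 − 0.08Q. Set MR = MC: 98.5 − 0.08Q = 14.5 + 0.035Q → Q_m = 730.4348.
Price P_m = 98.5 − 0.04·730.4348 = 69.2826; MC(Q_m) = 14.5 + 0.035·730.4348 = 40.0652.
Competitive Q* = 1120, so ΔQ = 389.5652; wedge = 69.2826 − 40.0652 = 29.2174.
Deadweight loss = ½ × 389.5652 × 29.2174 = 5691.04.

5691.04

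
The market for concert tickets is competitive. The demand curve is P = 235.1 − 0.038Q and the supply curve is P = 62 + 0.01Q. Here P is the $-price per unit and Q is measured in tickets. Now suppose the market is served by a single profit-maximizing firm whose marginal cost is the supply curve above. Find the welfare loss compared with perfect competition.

Competitive equilibrium: 235.1 − 0.038Q = 62 + 0.01Q → Q* = 3606.25, P* = 98.0625.
Marginal revenue: MR = 235.1 − 0.076Q. Set MR = MC: 235.1 − 0.076Q = 62 + 0.01Q → Q_m = 2012.7907.
Price P_m = 235.1 − 0.038·2012.7907 = 158.61395; MC(Q_m) = 62 + 0.01·2012.7907 = 82.12791.
Competitive Q* = 3606.25, so ΔQ = 1593.4593; wedge = 158.61395 − 82.12791 = 76.48604.
The triangle = ½ × 1593.4593 × 76.48604 = $60938.70.

$60938.70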